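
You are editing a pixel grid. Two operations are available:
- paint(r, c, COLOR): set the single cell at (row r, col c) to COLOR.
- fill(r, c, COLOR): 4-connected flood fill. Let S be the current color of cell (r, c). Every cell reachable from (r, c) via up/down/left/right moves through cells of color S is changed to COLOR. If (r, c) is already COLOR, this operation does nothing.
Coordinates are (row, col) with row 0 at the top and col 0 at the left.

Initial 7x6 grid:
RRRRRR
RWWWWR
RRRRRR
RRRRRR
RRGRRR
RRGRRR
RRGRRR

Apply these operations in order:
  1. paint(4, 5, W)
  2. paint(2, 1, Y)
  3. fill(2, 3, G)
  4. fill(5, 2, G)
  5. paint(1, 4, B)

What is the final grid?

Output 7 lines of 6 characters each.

Answer: GGGGGG
GWWWBG
GYGGGG
GGGGGG
GGGGGW
GGGGGG
GGGGGG

Derivation:
After op 1 paint(4,5,W):
RRRRRR
RWWWWR
RRRRRR
RRRRRR
RRGRRW
RRGRRR
RRGRRR
After op 2 paint(2,1,Y):
RRRRRR
RWWWWR
RYRRRR
RRRRRR
RRGRRW
RRGRRR
RRGRRR
After op 3 fill(2,3,G) [33 cells changed]:
GGGGGG
GWWWWG
GYGGGG
GGGGGG
GGGGGW
GGGGGG
GGGGGG
After op 4 fill(5,2,G) [0 cells changed]:
GGGGGG
GWWWWG
GYGGGG
GGGGGG
GGGGGW
GGGGGG
GGGGGG
After op 5 paint(1,4,B):
GGGGGG
GWWWBG
GYGGGG
GGGGGG
GGGGGW
GGGGGG
GGGGGG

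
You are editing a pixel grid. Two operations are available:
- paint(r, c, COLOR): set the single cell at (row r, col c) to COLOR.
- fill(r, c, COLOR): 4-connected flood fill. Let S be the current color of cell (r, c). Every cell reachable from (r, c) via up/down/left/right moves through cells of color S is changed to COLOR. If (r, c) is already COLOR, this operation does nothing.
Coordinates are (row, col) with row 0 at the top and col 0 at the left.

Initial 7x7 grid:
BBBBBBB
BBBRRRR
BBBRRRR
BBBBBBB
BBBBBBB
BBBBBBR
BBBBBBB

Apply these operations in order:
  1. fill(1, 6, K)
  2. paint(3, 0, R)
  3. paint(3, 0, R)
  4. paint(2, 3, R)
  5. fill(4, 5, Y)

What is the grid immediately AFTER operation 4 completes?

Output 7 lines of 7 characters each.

After op 1 fill(1,6,K) [8 cells changed]:
BBBBBBB
BBBKKKK
BBBKKKK
BBBBBBB
BBBBBBB
BBBBBBR
BBBBBBB
After op 2 paint(3,0,R):
BBBBBBB
BBBKKKK
BBBKKKK
RBBBBBB
BBBBBBB
BBBBBBR
BBBBBBB
After op 3 paint(3,0,R):
BBBBBBB
BBBKKKK
BBBKKKK
RBBBBBB
BBBBBBB
BBBBBBR
BBBBBBB
After op 4 paint(2,3,R):
BBBBBBB
BBBKKKK
BBBRKKK
RBBBBBB
BBBBBBB
BBBBBBR
BBBBBBB

Answer: BBBBBBB
BBBKKKK
BBBRKKK
RBBBBBB
BBBBBBB
BBBBBBR
BBBBBBB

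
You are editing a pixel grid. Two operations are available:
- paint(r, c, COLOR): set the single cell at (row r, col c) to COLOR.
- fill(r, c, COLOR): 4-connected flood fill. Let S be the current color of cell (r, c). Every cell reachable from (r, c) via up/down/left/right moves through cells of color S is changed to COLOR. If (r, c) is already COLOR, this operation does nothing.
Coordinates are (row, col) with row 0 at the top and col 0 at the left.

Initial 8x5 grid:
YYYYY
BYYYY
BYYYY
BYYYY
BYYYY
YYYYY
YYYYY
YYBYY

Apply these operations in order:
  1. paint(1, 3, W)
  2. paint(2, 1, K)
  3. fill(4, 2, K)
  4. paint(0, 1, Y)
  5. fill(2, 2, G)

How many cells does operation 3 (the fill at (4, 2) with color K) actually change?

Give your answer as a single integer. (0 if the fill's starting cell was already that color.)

After op 1 paint(1,3,W):
YYYYY
BYYWY
BYYYY
BYYYY
BYYYY
YYYYY
YYYYY
YYBYY
After op 2 paint(2,1,K):
YYYYY
BYYWY
BKYYY
BYYYY
BYYYY
YYYYY
YYYYY
YYBYY
After op 3 fill(4,2,K) [33 cells changed]:
KKKKK
BKKWK
BKKKK
BKKKK
BKKKK
KKKKK
KKKKK
KKBKK

Answer: 33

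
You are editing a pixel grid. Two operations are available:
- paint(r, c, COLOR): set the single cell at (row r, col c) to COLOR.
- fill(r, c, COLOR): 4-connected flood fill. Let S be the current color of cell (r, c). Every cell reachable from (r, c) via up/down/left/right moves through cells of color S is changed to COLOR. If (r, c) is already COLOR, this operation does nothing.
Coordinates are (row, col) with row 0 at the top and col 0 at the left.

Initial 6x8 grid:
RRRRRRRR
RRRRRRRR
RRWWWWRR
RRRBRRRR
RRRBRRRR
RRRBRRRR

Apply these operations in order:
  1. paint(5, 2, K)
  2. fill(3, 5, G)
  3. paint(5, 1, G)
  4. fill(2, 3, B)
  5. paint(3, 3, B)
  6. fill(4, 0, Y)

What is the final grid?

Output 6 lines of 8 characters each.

After op 1 paint(5,2,K):
RRRRRRRR
RRRRRRRR
RRWWWWRR
RRRBRRRR
RRRBRRRR
RRKBRRRR
After op 2 fill(3,5,G) [40 cells changed]:
GGGGGGGG
GGGGGGGG
GGWWWWGG
GGGBGGGG
GGGBGGGG
GGKBGGGG
After op 3 paint(5,1,G):
GGGGGGGG
GGGGGGGG
GGWWWWGG
GGGBGGGG
GGGBGGGG
GGKBGGGG
After op 4 fill(2,3,B) [4 cells changed]:
GGGGGGGG
GGGGGGGG
GGBBBBGG
GGGBGGGG
GGGBGGGG
GGKBGGGG
After op 5 paint(3,3,B):
GGGGGGGG
GGGGGGGG
GGBBBBGG
GGGBGGGG
GGGBGGGG
GGKBGGGG
After op 6 fill(4,0,Y) [40 cells changed]:
YYYYYYYY
YYYYYYYY
YYBBBBYY
YYYBYYYY
YYYBYYYY
YYKBYYYY

Answer: YYYYYYYY
YYYYYYYY
YYBBBBYY
YYYBYYYY
YYYBYYYY
YYKBYYYY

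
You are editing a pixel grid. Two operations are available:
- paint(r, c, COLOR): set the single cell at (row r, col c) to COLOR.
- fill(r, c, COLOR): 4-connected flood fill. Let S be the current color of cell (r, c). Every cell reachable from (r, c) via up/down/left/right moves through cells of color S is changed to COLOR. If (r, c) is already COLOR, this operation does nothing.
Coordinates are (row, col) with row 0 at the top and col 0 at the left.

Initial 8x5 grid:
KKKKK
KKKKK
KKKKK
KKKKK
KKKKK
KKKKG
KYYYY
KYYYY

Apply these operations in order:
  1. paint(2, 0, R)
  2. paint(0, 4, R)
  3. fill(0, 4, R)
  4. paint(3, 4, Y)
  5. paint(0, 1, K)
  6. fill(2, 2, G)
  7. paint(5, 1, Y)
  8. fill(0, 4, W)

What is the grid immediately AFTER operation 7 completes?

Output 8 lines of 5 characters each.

After op 1 paint(2,0,R):
KKKKK
KKKKK
RKKKK
KKKKK
KKKKK
KKKKG
KYYYY
KYYYY
After op 2 paint(0,4,R):
KKKKR
KKKKK
RKKKK
KKKKK
KKKKK
KKKKG
KYYYY
KYYYY
After op 3 fill(0,4,R) [0 cells changed]:
KKKKR
KKKKK
RKKKK
KKKKK
KKKKK
KKKKG
KYYYY
KYYYY
After op 4 paint(3,4,Y):
KKKKR
KKKKK
RKKKK
KKKKY
KKKKK
KKKKG
KYYYY
KYYYY
After op 5 paint(0,1,K):
KKKKR
KKKKK
RKKKK
KKKKY
KKKKK
KKKKG
KYYYY
KYYYY
After op 6 fill(2,2,G) [28 cells changed]:
GGGGR
GGGGG
RGGGG
GGGGY
GGGGG
GGGGG
GYYYY
GYYYY
After op 7 paint(5,1,Y):
GGGGR
GGGGG
RGGGG
GGGGY
GGGGG
GYGGG
GYYYY
GYYYY

Answer: GGGGR
GGGGG
RGGGG
GGGGY
GGGGG
GYGGG
GYYYY
GYYYY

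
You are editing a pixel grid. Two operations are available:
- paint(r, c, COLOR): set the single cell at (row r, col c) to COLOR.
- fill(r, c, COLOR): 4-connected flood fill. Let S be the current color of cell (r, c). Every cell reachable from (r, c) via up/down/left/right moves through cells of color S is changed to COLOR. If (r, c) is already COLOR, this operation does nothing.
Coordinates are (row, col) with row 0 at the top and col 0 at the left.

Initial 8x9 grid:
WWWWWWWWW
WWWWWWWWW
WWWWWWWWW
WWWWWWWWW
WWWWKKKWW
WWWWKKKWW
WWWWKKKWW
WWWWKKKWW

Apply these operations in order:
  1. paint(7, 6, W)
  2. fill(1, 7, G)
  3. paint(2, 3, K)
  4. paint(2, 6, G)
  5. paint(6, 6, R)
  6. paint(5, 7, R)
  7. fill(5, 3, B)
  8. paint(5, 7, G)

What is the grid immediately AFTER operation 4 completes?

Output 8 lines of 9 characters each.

Answer: GGGGGGGGG
GGGGGGGGG
GGGKGGGGG
GGGGGGGGG
GGGGKKKGG
GGGGKKKGG
GGGGKKKGG
GGGGKKGGG

Derivation:
After op 1 paint(7,6,W):
WWWWWWWWW
WWWWWWWWW
WWWWWWWWW
WWWWWWWWW
WWWWKKKWW
WWWWKKKWW
WWWWKKKWW
WWWWKKWWW
After op 2 fill(1,7,G) [61 cells changed]:
GGGGGGGGG
GGGGGGGGG
GGGGGGGGG
GGGGGGGGG
GGGGKKKGG
GGGGKKKGG
GGGGKKKGG
GGGGKKGGG
After op 3 paint(2,3,K):
GGGGGGGGG
GGGGGGGGG
GGGKGGGGG
GGGGGGGGG
GGGGKKKGG
GGGGKKKGG
GGGGKKKGG
GGGGKKGGG
After op 4 paint(2,6,G):
GGGGGGGGG
GGGGGGGGG
GGGKGGGGG
GGGGGGGGG
GGGGKKKGG
GGGGKKKGG
GGGGKKKGG
GGGGKKGGG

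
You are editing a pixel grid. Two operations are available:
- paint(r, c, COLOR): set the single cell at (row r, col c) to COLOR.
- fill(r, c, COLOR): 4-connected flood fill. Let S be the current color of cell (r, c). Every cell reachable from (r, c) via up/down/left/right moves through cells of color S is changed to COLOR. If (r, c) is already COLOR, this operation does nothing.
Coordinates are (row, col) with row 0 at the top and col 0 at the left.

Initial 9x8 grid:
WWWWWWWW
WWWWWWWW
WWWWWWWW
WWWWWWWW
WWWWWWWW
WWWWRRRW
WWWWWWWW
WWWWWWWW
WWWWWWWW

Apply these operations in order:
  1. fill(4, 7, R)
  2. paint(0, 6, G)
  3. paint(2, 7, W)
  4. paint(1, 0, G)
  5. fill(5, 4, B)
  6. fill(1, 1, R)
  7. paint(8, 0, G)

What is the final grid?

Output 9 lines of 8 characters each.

Answer: RRRRRRGR
GRRRRRRR
RRRRRRRW
RRRRRRRR
RRRRRRRR
RRRRRRRR
RRRRRRRR
RRRRRRRR
GRRRRRRR

Derivation:
After op 1 fill(4,7,R) [69 cells changed]:
RRRRRRRR
RRRRRRRR
RRRRRRRR
RRRRRRRR
RRRRRRRR
RRRRRRRR
RRRRRRRR
RRRRRRRR
RRRRRRRR
After op 2 paint(0,6,G):
RRRRRRGR
RRRRRRRR
RRRRRRRR
RRRRRRRR
RRRRRRRR
RRRRRRRR
RRRRRRRR
RRRRRRRR
RRRRRRRR
After op 3 paint(2,7,W):
RRRRRRGR
RRRRRRRR
RRRRRRRW
RRRRRRRR
RRRRRRRR
RRRRRRRR
RRRRRRRR
RRRRRRRR
RRRRRRRR
After op 4 paint(1,0,G):
RRRRRRGR
GRRRRRRR
RRRRRRRW
RRRRRRRR
RRRRRRRR
RRRRRRRR
RRRRRRRR
RRRRRRRR
RRRRRRRR
After op 5 fill(5,4,B) [69 cells changed]:
BBBBBBGB
GBBBBBBB
BBBBBBBW
BBBBBBBB
BBBBBBBB
BBBBBBBB
BBBBBBBB
BBBBBBBB
BBBBBBBB
After op 6 fill(1,1,R) [69 cells changed]:
RRRRRRGR
GRRRRRRR
RRRRRRRW
RRRRRRRR
RRRRRRRR
RRRRRRRR
RRRRRRRR
RRRRRRRR
RRRRRRRR
After op 7 paint(8,0,G):
RRRRRRGR
GRRRRRRR
RRRRRRRW
RRRRRRRR
RRRRRRRR
RRRRRRRR
RRRRRRRR
RRRRRRRR
GRRRRRRR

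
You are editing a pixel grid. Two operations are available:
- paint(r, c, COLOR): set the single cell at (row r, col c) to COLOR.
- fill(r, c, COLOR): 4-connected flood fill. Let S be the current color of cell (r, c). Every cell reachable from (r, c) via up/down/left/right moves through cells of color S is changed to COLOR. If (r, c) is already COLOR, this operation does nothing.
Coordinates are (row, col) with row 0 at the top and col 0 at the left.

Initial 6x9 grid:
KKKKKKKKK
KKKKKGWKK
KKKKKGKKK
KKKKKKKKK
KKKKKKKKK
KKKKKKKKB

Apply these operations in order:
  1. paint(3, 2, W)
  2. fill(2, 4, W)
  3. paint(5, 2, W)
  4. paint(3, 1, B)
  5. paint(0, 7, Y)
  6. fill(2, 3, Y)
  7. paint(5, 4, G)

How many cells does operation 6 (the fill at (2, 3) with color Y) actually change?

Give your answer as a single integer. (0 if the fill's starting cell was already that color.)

After op 1 paint(3,2,W):
KKKKKKKKK
KKKKKGWKK
KKKKKGKKK
KKWKKKKKK
KKKKKKKKK
KKKKKKKKB
After op 2 fill(2,4,W) [49 cells changed]:
WWWWWWWWW
WWWWWGWWW
WWWWWGWWW
WWWWWWWWW
WWWWWWWWW
WWWWWWWWB
After op 3 paint(5,2,W):
WWWWWWWWW
WWWWWGWWW
WWWWWGWWW
WWWWWWWWW
WWWWWWWWW
WWWWWWWWB
After op 4 paint(3,1,B):
WWWWWWWWW
WWWWWGWWW
WWWWWGWWW
WBWWWWWWW
WWWWWWWWW
WWWWWWWWB
After op 5 paint(0,7,Y):
WWWWWWWYW
WWWWWGWWW
WWWWWGWWW
WBWWWWWWW
WWWWWWWWW
WWWWWWWWB
After op 6 fill(2,3,Y) [49 cells changed]:
YYYYYYYYY
YYYYYGYYY
YYYYYGYYY
YBYYYYYYY
YYYYYYYYY
YYYYYYYYB

Answer: 49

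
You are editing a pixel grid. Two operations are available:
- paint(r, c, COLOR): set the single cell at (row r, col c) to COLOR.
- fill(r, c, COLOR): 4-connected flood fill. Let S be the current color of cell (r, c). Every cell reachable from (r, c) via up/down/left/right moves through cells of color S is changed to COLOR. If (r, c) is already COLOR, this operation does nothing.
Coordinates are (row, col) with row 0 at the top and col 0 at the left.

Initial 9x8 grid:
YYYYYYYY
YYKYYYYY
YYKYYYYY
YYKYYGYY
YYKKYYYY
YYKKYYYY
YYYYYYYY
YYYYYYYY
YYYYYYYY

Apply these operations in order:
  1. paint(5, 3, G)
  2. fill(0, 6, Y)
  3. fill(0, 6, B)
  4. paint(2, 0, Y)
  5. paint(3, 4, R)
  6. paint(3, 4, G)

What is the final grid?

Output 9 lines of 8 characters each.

Answer: BBBBBBBB
BBKBBBBB
YBKBBBBB
BBKBGGBB
BBKKBBBB
BBKGBBBB
BBBBBBBB
BBBBBBBB
BBBBBBBB

Derivation:
After op 1 paint(5,3,G):
YYYYYYYY
YYKYYYYY
YYKYYYYY
YYKYYGYY
YYKKYYYY
YYKGYYYY
YYYYYYYY
YYYYYYYY
YYYYYYYY
After op 2 fill(0,6,Y) [0 cells changed]:
YYYYYYYY
YYKYYYYY
YYKYYYYY
YYKYYGYY
YYKKYYYY
YYKGYYYY
YYYYYYYY
YYYYYYYY
YYYYYYYY
After op 3 fill(0,6,B) [64 cells changed]:
BBBBBBBB
BBKBBBBB
BBKBBBBB
BBKBBGBB
BBKKBBBB
BBKGBBBB
BBBBBBBB
BBBBBBBB
BBBBBBBB
After op 4 paint(2,0,Y):
BBBBBBBB
BBKBBBBB
YBKBBBBB
BBKBBGBB
BBKKBBBB
BBKGBBBB
BBBBBBBB
BBBBBBBB
BBBBBBBB
After op 5 paint(3,4,R):
BBBBBBBB
BBKBBBBB
YBKBBBBB
BBKBRGBB
BBKKBBBB
BBKGBBBB
BBBBBBBB
BBBBBBBB
BBBBBBBB
After op 6 paint(3,4,G):
BBBBBBBB
BBKBBBBB
YBKBBBBB
BBKBGGBB
BBKKBBBB
BBKGBBBB
BBBBBBBB
BBBBBBBB
BBBBBBBB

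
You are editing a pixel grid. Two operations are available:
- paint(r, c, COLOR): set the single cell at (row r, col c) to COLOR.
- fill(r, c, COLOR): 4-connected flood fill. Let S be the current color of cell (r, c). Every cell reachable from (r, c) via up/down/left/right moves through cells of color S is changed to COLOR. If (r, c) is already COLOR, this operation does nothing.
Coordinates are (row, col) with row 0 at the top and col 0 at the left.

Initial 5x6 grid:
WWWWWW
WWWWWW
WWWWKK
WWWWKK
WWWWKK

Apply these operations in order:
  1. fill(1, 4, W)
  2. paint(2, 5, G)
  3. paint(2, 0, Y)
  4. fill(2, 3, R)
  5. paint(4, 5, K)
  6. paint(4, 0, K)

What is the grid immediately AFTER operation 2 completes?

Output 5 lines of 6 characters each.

Answer: WWWWWW
WWWWWW
WWWWKG
WWWWKK
WWWWKK

Derivation:
After op 1 fill(1,4,W) [0 cells changed]:
WWWWWW
WWWWWW
WWWWKK
WWWWKK
WWWWKK
After op 2 paint(2,5,G):
WWWWWW
WWWWWW
WWWWKG
WWWWKK
WWWWKK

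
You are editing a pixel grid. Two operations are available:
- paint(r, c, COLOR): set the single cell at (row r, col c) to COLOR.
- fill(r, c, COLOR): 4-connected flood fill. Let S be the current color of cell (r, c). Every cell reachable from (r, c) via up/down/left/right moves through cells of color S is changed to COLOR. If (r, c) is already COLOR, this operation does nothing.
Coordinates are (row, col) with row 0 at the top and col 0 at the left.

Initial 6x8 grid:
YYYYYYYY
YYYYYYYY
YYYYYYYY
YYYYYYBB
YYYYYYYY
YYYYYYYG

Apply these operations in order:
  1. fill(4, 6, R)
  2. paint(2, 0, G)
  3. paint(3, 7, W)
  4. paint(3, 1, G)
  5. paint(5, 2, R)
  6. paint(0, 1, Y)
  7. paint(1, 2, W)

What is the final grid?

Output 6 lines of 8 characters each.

After op 1 fill(4,6,R) [45 cells changed]:
RRRRRRRR
RRRRRRRR
RRRRRRRR
RRRRRRBB
RRRRRRRR
RRRRRRRG
After op 2 paint(2,0,G):
RRRRRRRR
RRRRRRRR
GRRRRRRR
RRRRRRBB
RRRRRRRR
RRRRRRRG
After op 3 paint(3,7,W):
RRRRRRRR
RRRRRRRR
GRRRRRRR
RRRRRRBW
RRRRRRRR
RRRRRRRG
After op 4 paint(3,1,G):
RRRRRRRR
RRRRRRRR
GRRRRRRR
RGRRRRBW
RRRRRRRR
RRRRRRRG
After op 5 paint(5,2,R):
RRRRRRRR
RRRRRRRR
GRRRRRRR
RGRRRRBW
RRRRRRRR
RRRRRRRG
After op 6 paint(0,1,Y):
RYRRRRRR
RRRRRRRR
GRRRRRRR
RGRRRRBW
RRRRRRRR
RRRRRRRG
After op 7 paint(1,2,W):
RYRRRRRR
RRWRRRRR
GRRRRRRR
RGRRRRBW
RRRRRRRR
RRRRRRRG

Answer: RYRRRRRR
RRWRRRRR
GRRRRRRR
RGRRRRBW
RRRRRRRR
RRRRRRRG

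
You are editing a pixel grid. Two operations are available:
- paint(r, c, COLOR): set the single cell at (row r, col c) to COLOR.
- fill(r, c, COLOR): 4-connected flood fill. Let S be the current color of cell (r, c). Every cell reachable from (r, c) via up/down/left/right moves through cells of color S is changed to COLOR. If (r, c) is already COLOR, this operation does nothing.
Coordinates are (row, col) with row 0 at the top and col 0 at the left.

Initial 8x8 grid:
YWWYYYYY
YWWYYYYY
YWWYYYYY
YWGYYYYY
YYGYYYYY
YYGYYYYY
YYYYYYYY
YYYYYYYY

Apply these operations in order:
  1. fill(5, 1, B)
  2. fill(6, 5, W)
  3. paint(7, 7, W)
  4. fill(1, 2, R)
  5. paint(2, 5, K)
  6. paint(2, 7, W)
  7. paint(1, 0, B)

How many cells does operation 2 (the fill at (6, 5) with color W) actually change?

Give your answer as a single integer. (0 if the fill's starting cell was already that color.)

After op 1 fill(5,1,B) [54 cells changed]:
BWWBBBBB
BWWBBBBB
BWWBBBBB
BWGBBBBB
BBGBBBBB
BBGBBBBB
BBBBBBBB
BBBBBBBB
After op 2 fill(6,5,W) [54 cells changed]:
WWWWWWWW
WWWWWWWW
WWWWWWWW
WWGWWWWW
WWGWWWWW
WWGWWWWW
WWWWWWWW
WWWWWWWW

Answer: 54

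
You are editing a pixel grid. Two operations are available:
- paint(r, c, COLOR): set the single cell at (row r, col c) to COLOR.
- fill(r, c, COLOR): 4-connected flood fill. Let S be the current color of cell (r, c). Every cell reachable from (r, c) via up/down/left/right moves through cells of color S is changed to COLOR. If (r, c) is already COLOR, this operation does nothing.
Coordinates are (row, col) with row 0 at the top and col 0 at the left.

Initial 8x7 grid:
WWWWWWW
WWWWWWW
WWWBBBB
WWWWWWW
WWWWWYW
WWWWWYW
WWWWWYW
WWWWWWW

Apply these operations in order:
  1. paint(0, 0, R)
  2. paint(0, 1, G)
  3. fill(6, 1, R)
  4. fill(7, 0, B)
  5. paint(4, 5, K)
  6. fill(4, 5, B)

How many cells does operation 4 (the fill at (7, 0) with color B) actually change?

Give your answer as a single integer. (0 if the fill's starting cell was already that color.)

After op 1 paint(0,0,R):
RWWWWWW
WWWWWWW
WWWBBBB
WWWWWWW
WWWWWYW
WWWWWYW
WWWWWYW
WWWWWWW
After op 2 paint(0,1,G):
RGWWWWW
WWWWWWW
WWWBBBB
WWWWWWW
WWWWWYW
WWWWWYW
WWWWWYW
WWWWWWW
After op 3 fill(6,1,R) [47 cells changed]:
RGRRRRR
RRRRRRR
RRRBBBB
RRRRRRR
RRRRRYR
RRRRRYR
RRRRRYR
RRRRRRR
After op 4 fill(7,0,B) [48 cells changed]:
BGBBBBB
BBBBBBB
BBBBBBB
BBBBBBB
BBBBBYB
BBBBBYB
BBBBBYB
BBBBBBB

Answer: 48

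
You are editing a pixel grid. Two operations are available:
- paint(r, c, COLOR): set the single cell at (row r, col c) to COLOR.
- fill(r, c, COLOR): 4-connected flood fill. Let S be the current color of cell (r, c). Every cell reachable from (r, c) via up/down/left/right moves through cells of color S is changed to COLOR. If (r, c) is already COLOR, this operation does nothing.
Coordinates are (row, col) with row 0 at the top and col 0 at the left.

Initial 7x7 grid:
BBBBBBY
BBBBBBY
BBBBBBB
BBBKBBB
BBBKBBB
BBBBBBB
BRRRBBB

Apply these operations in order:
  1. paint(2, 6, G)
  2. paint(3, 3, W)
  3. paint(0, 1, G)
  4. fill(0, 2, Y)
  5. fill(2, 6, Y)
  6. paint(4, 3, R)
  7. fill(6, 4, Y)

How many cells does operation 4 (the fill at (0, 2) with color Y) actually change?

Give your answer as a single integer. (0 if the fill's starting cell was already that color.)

After op 1 paint(2,6,G):
BBBBBBY
BBBBBBY
BBBBBBG
BBBKBBB
BBBKBBB
BBBBBBB
BRRRBBB
After op 2 paint(3,3,W):
BBBBBBY
BBBBBBY
BBBBBBG
BBBWBBB
BBBKBBB
BBBBBBB
BRRRBBB
After op 3 paint(0,1,G):
BGBBBBY
BBBBBBY
BBBBBBG
BBBWBBB
BBBKBBB
BBBBBBB
BRRRBBB
After op 4 fill(0,2,Y) [40 cells changed]:
YGYYYYY
YYYYYYY
YYYYYYG
YYYWYYY
YYYKYYY
YYYYYYY
YRRRYYY

Answer: 40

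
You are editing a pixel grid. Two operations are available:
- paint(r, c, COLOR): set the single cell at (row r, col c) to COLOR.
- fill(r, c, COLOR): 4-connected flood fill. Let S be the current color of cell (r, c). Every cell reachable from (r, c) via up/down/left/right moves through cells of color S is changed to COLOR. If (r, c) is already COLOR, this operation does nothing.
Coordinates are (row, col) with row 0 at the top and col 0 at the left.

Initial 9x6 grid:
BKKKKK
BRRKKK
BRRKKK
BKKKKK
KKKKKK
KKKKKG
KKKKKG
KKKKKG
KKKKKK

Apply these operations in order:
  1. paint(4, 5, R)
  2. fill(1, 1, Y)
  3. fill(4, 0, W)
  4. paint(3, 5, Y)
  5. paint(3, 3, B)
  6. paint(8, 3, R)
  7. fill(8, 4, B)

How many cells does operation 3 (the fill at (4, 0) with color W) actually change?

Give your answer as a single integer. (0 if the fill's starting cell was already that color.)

After op 1 paint(4,5,R):
BKKKKK
BRRKKK
BRRKKK
BKKKKK
KKKKKR
KKKKKG
KKKKKG
KKKKKG
KKKKKK
After op 2 fill(1,1,Y) [4 cells changed]:
BKKKKK
BYYKKK
BYYKKK
BKKKKK
KKKKKR
KKKKKG
KKKKKG
KKKKKG
KKKKKK
After op 3 fill(4,0,W) [42 cells changed]:
BWWWWW
BYYWWW
BYYWWW
BWWWWW
WWWWWR
WWWWWG
WWWWWG
WWWWWG
WWWWWW

Answer: 42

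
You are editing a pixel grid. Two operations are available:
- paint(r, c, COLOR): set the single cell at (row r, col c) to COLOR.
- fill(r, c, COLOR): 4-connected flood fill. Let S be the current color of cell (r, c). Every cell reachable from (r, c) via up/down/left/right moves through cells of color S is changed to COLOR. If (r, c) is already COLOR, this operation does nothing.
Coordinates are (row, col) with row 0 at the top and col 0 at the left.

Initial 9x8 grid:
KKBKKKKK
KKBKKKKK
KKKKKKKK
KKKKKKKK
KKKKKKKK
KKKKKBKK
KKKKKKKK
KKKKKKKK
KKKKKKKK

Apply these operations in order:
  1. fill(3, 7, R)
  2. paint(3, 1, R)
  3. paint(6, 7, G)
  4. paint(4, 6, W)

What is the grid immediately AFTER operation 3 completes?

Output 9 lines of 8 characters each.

After op 1 fill(3,7,R) [69 cells changed]:
RRBRRRRR
RRBRRRRR
RRRRRRRR
RRRRRRRR
RRRRRRRR
RRRRRBRR
RRRRRRRR
RRRRRRRR
RRRRRRRR
After op 2 paint(3,1,R):
RRBRRRRR
RRBRRRRR
RRRRRRRR
RRRRRRRR
RRRRRRRR
RRRRRBRR
RRRRRRRR
RRRRRRRR
RRRRRRRR
After op 3 paint(6,7,G):
RRBRRRRR
RRBRRRRR
RRRRRRRR
RRRRRRRR
RRRRRRRR
RRRRRBRR
RRRRRRRG
RRRRRRRR
RRRRRRRR

Answer: RRBRRRRR
RRBRRRRR
RRRRRRRR
RRRRRRRR
RRRRRRRR
RRRRRBRR
RRRRRRRG
RRRRRRRR
RRRRRRRR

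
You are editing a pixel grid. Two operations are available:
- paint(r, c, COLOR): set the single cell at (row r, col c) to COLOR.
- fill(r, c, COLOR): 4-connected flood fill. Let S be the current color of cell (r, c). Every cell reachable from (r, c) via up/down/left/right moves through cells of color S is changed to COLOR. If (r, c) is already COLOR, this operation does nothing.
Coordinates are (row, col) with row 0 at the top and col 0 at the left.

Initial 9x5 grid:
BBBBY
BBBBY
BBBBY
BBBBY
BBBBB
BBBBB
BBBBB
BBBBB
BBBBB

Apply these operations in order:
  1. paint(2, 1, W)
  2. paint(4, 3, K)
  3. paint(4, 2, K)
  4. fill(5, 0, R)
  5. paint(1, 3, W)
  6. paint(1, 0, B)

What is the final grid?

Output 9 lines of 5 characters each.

After op 1 paint(2,1,W):
BBBBY
BBBBY
BWBBY
BBBBY
BBBBB
BBBBB
BBBBB
BBBBB
BBBBB
After op 2 paint(4,3,K):
BBBBY
BBBBY
BWBBY
BBBBY
BBBKB
BBBBB
BBBBB
BBBBB
BBBBB
After op 3 paint(4,2,K):
BBBBY
BBBBY
BWBBY
BBBBY
BBKKB
BBBBB
BBBBB
BBBBB
BBBBB
After op 4 fill(5,0,R) [38 cells changed]:
RRRRY
RRRRY
RWRRY
RRRRY
RRKKR
RRRRR
RRRRR
RRRRR
RRRRR
After op 5 paint(1,3,W):
RRRRY
RRRWY
RWRRY
RRRRY
RRKKR
RRRRR
RRRRR
RRRRR
RRRRR
After op 6 paint(1,0,B):
RRRRY
BRRWY
RWRRY
RRRRY
RRKKR
RRRRR
RRRRR
RRRRR
RRRRR

Answer: RRRRY
BRRWY
RWRRY
RRRRY
RRKKR
RRRRR
RRRRR
RRRRR
RRRRR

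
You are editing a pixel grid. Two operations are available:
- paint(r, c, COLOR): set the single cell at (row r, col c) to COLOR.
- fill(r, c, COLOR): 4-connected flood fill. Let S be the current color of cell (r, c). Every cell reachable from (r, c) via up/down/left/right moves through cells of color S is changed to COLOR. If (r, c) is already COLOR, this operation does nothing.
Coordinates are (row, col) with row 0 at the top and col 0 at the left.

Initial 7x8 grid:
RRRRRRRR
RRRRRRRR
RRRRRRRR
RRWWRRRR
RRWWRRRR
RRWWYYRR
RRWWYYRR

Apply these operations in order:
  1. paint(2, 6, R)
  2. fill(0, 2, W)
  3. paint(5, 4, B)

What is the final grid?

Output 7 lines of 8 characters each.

After op 1 paint(2,6,R):
RRRRRRRR
RRRRRRRR
RRRRRRRR
RRWWRRRR
RRWWRRRR
RRWWYYRR
RRWWYYRR
After op 2 fill(0,2,W) [44 cells changed]:
WWWWWWWW
WWWWWWWW
WWWWWWWW
WWWWWWWW
WWWWWWWW
WWWWYYWW
WWWWYYWW
After op 3 paint(5,4,B):
WWWWWWWW
WWWWWWWW
WWWWWWWW
WWWWWWWW
WWWWWWWW
WWWWBYWW
WWWWYYWW

Answer: WWWWWWWW
WWWWWWWW
WWWWWWWW
WWWWWWWW
WWWWWWWW
WWWWBYWW
WWWWYYWW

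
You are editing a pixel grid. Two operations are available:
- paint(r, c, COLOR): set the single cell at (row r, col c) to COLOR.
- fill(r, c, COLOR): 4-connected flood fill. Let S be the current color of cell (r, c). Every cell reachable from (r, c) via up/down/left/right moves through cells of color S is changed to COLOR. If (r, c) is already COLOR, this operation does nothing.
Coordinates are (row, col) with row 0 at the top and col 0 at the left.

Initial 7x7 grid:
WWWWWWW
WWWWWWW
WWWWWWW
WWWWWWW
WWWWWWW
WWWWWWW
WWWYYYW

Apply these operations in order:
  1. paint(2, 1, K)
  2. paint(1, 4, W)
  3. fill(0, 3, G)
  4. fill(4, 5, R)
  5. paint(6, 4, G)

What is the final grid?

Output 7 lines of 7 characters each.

Answer: RRRRRRR
RRRRRRR
RKRRRRR
RRRRRRR
RRRRRRR
RRRRRRR
RRRYGYR

Derivation:
After op 1 paint(2,1,K):
WWWWWWW
WWWWWWW
WKWWWWW
WWWWWWW
WWWWWWW
WWWWWWW
WWWYYYW
After op 2 paint(1,4,W):
WWWWWWW
WWWWWWW
WKWWWWW
WWWWWWW
WWWWWWW
WWWWWWW
WWWYYYW
After op 3 fill(0,3,G) [45 cells changed]:
GGGGGGG
GGGGGGG
GKGGGGG
GGGGGGG
GGGGGGG
GGGGGGG
GGGYYYG
After op 4 fill(4,5,R) [45 cells changed]:
RRRRRRR
RRRRRRR
RKRRRRR
RRRRRRR
RRRRRRR
RRRRRRR
RRRYYYR
After op 5 paint(6,4,G):
RRRRRRR
RRRRRRR
RKRRRRR
RRRRRRR
RRRRRRR
RRRRRRR
RRRYGYR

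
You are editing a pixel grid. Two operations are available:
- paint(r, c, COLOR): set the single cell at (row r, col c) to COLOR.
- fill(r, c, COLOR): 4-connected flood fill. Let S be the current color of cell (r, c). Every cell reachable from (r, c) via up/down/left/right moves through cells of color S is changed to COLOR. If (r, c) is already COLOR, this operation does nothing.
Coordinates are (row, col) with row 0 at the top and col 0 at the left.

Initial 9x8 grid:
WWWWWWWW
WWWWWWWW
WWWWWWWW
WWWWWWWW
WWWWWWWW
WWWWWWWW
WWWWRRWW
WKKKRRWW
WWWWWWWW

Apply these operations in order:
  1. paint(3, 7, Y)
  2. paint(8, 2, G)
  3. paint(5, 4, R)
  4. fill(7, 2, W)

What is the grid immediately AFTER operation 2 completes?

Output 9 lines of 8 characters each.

After op 1 paint(3,7,Y):
WWWWWWWW
WWWWWWWW
WWWWWWWW
WWWWWWWY
WWWWWWWW
WWWWWWWW
WWWWRRWW
WKKKRRWW
WWWWWWWW
After op 2 paint(8,2,G):
WWWWWWWW
WWWWWWWW
WWWWWWWW
WWWWWWWY
WWWWWWWW
WWWWWWWW
WWWWRRWW
WKKKRRWW
WWGWWWWW

Answer: WWWWWWWW
WWWWWWWW
WWWWWWWW
WWWWWWWY
WWWWWWWW
WWWWWWWW
WWWWRRWW
WKKKRRWW
WWGWWWWW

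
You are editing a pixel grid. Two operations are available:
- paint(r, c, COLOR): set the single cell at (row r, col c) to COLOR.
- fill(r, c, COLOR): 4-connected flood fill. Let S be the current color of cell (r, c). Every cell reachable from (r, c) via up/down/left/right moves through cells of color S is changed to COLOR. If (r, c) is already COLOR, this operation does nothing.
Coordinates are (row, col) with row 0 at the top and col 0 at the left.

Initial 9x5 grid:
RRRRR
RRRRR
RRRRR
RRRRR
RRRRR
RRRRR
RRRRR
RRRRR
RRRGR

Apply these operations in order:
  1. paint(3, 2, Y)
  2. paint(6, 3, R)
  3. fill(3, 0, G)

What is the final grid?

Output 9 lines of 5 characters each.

After op 1 paint(3,2,Y):
RRRRR
RRRRR
RRRRR
RRYRR
RRRRR
RRRRR
RRRRR
RRRRR
RRRGR
After op 2 paint(6,3,R):
RRRRR
RRRRR
RRRRR
RRYRR
RRRRR
RRRRR
RRRRR
RRRRR
RRRGR
After op 3 fill(3,0,G) [43 cells changed]:
GGGGG
GGGGG
GGGGG
GGYGG
GGGGG
GGGGG
GGGGG
GGGGG
GGGGG

Answer: GGGGG
GGGGG
GGGGG
GGYGG
GGGGG
GGGGG
GGGGG
GGGGG
GGGGG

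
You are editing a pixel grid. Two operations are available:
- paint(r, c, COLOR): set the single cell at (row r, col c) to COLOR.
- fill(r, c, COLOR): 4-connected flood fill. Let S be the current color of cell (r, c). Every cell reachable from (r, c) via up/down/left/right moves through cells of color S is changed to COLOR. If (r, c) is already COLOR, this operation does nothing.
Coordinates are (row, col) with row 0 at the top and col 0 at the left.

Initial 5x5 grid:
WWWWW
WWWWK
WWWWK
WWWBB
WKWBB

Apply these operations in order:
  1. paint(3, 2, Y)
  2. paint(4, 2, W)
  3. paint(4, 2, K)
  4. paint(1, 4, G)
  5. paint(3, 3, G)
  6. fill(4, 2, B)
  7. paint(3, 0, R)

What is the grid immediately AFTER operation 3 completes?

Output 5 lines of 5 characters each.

After op 1 paint(3,2,Y):
WWWWW
WWWWK
WWWWK
WWYBB
WKWBB
After op 2 paint(4,2,W):
WWWWW
WWWWK
WWWWK
WWYBB
WKWBB
After op 3 paint(4,2,K):
WWWWW
WWWWK
WWWWK
WWYBB
WKKBB

Answer: WWWWW
WWWWK
WWWWK
WWYBB
WKKBB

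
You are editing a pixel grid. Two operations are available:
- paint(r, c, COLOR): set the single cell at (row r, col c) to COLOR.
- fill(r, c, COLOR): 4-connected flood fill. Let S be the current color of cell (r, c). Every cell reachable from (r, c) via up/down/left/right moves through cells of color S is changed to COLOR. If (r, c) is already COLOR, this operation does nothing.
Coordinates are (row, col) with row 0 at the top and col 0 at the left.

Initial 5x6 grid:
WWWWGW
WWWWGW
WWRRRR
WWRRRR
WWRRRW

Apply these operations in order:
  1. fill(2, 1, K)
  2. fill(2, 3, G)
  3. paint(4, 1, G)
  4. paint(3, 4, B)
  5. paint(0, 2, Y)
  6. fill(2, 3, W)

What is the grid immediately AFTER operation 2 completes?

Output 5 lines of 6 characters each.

After op 1 fill(2,1,K) [14 cells changed]:
KKKKGW
KKKKGW
KKRRRR
KKRRRR
KKRRRW
After op 2 fill(2,3,G) [11 cells changed]:
KKKKGW
KKKKGW
KKGGGG
KKGGGG
KKGGGW

Answer: KKKKGW
KKKKGW
KKGGGG
KKGGGG
KKGGGW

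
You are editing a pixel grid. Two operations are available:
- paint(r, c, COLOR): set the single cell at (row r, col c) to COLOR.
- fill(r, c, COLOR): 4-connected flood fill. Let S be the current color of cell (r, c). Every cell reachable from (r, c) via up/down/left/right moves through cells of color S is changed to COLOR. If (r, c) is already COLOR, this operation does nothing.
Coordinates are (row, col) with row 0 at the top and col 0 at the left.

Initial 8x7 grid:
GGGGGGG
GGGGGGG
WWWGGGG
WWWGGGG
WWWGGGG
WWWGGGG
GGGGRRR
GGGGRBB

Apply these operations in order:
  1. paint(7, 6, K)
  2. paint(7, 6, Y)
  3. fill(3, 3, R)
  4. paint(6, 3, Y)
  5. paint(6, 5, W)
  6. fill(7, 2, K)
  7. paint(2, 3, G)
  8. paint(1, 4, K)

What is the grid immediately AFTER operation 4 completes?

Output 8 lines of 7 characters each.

Answer: RRRRRRR
RRRRRRR
WWWRRRR
WWWRRRR
WWWRRRR
WWWRRRR
RRRYRRR
RRRRRBY

Derivation:
After op 1 paint(7,6,K):
GGGGGGG
GGGGGGG
WWWGGGG
WWWGGGG
WWWGGGG
WWWGGGG
GGGGRRR
GGGGRBK
After op 2 paint(7,6,Y):
GGGGGGG
GGGGGGG
WWWGGGG
WWWGGGG
WWWGGGG
WWWGGGG
GGGGRRR
GGGGRBY
After op 3 fill(3,3,R) [38 cells changed]:
RRRRRRR
RRRRRRR
WWWRRRR
WWWRRRR
WWWRRRR
WWWRRRR
RRRRRRR
RRRRRBY
After op 4 paint(6,3,Y):
RRRRRRR
RRRRRRR
WWWRRRR
WWWRRRR
WWWRRRR
WWWRRRR
RRRYRRR
RRRRRBY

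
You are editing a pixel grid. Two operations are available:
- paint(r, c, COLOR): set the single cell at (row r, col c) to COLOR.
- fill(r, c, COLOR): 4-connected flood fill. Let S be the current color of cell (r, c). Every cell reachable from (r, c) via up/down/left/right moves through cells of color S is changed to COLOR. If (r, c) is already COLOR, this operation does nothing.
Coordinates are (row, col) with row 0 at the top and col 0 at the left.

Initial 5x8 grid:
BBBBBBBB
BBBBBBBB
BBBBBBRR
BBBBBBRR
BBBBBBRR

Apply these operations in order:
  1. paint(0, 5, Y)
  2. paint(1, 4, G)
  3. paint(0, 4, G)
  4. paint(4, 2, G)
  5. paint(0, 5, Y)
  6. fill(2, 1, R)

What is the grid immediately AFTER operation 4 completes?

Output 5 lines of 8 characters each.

After op 1 paint(0,5,Y):
BBBBBYBB
BBBBBBBB
BBBBBBRR
BBBBBBRR
BBBBBBRR
After op 2 paint(1,4,G):
BBBBBYBB
BBBBGBBB
BBBBBBRR
BBBBBBRR
BBBBBBRR
After op 3 paint(0,4,G):
BBBBGYBB
BBBBGBBB
BBBBBBRR
BBBBBBRR
BBBBBBRR
After op 4 paint(4,2,G):
BBBBGYBB
BBBBGBBB
BBBBBBRR
BBBBBBRR
BBGBBBRR

Answer: BBBBGYBB
BBBBGBBB
BBBBBBRR
BBBBBBRR
BBGBBBRR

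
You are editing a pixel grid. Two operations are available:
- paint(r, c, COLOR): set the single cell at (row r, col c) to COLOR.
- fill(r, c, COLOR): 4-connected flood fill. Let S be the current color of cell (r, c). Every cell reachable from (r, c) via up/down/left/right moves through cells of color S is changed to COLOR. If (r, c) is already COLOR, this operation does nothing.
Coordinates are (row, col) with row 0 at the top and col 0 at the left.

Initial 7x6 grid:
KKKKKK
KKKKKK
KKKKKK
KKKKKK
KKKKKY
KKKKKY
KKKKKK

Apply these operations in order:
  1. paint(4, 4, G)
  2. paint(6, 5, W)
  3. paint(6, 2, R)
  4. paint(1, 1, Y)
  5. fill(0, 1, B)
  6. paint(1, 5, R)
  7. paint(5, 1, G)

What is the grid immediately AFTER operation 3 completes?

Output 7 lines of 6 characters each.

After op 1 paint(4,4,G):
KKKKKK
KKKKKK
KKKKKK
KKKKKK
KKKKGY
KKKKKY
KKKKKK
After op 2 paint(6,5,W):
KKKKKK
KKKKKK
KKKKKK
KKKKKK
KKKKGY
KKKKKY
KKKKKW
After op 3 paint(6,2,R):
KKKKKK
KKKKKK
KKKKKK
KKKKKK
KKKKGY
KKKKKY
KKRKKW

Answer: KKKKKK
KKKKKK
KKKKKK
KKKKKK
KKKKGY
KKKKKY
KKRKKW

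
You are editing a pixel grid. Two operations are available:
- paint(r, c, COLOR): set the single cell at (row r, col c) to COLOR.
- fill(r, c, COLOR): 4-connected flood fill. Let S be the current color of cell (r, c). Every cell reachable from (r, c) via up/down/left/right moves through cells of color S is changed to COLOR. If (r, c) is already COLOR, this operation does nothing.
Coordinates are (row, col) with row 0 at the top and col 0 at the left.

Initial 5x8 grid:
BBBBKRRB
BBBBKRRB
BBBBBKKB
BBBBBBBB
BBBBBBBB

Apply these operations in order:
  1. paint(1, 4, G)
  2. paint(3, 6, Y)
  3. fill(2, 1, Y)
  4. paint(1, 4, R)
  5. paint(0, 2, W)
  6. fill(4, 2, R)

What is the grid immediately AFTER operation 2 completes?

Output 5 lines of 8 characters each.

After op 1 paint(1,4,G):
BBBBKRRB
BBBBGRRB
BBBBBKKB
BBBBBBBB
BBBBBBBB
After op 2 paint(3,6,Y):
BBBBKRRB
BBBBGRRB
BBBBBKKB
BBBBBBYB
BBBBBBBB

Answer: BBBBKRRB
BBBBGRRB
BBBBBKKB
BBBBBBYB
BBBBBBBB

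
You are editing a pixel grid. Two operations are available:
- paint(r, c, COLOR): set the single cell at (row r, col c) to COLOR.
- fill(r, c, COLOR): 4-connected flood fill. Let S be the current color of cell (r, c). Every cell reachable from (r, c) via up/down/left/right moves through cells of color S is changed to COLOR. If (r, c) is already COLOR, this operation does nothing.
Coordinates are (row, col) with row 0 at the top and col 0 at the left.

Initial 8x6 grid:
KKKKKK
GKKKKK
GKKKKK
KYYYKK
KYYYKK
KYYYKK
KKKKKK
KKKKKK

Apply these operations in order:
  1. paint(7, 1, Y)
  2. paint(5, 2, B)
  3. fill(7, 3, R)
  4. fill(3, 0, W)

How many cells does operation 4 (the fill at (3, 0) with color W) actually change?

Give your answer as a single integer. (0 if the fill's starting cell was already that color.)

Answer: 36

Derivation:
After op 1 paint(7,1,Y):
KKKKKK
GKKKKK
GKKKKK
KYYYKK
KYYYKK
KYYYKK
KKKKKK
KYKKKK
After op 2 paint(5,2,B):
KKKKKK
GKKKKK
GKKKKK
KYYYKK
KYYYKK
KYBYKK
KKKKKK
KYKKKK
After op 3 fill(7,3,R) [36 cells changed]:
RRRRRR
GRRRRR
GRRRRR
RYYYRR
RYYYRR
RYBYRR
RRRRRR
RYRRRR
After op 4 fill(3,0,W) [36 cells changed]:
WWWWWW
GWWWWW
GWWWWW
WYYYWW
WYYYWW
WYBYWW
WWWWWW
WYWWWW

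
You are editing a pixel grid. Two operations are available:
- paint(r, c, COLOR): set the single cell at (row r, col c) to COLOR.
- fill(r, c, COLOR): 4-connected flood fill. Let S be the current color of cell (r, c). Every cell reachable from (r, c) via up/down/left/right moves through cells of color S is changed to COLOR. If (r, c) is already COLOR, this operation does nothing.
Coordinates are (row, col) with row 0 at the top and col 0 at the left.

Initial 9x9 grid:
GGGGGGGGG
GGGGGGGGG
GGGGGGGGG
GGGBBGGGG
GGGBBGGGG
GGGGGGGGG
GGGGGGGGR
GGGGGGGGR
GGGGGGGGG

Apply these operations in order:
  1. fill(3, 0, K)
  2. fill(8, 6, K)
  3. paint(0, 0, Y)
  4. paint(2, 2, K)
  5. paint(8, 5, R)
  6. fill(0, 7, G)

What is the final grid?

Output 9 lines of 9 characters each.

After op 1 fill(3,0,K) [75 cells changed]:
KKKKKKKKK
KKKKKKKKK
KKKKKKKKK
KKKBBKKKK
KKKBBKKKK
KKKKKKKKK
KKKKKKKKR
KKKKKKKKR
KKKKKKKKK
After op 2 fill(8,6,K) [0 cells changed]:
KKKKKKKKK
KKKKKKKKK
KKKKKKKKK
KKKBBKKKK
KKKBBKKKK
KKKKKKKKK
KKKKKKKKR
KKKKKKKKR
KKKKKKKKK
After op 3 paint(0,0,Y):
YKKKKKKKK
KKKKKKKKK
KKKKKKKKK
KKKBBKKKK
KKKBBKKKK
KKKKKKKKK
KKKKKKKKR
KKKKKKKKR
KKKKKKKKK
After op 4 paint(2,2,K):
YKKKKKKKK
KKKKKKKKK
KKKKKKKKK
KKKBBKKKK
KKKBBKKKK
KKKKKKKKK
KKKKKKKKR
KKKKKKKKR
KKKKKKKKK
After op 5 paint(8,5,R):
YKKKKKKKK
KKKKKKKKK
KKKKKKKKK
KKKBBKKKK
KKKBBKKKK
KKKKKKKKK
KKKKKKKKR
KKKKKKKKR
KKKKKRKKK
After op 6 fill(0,7,G) [73 cells changed]:
YGGGGGGGG
GGGGGGGGG
GGGGGGGGG
GGGBBGGGG
GGGBBGGGG
GGGGGGGGG
GGGGGGGGR
GGGGGGGGR
GGGGGRGGG

Answer: YGGGGGGGG
GGGGGGGGG
GGGGGGGGG
GGGBBGGGG
GGGBBGGGG
GGGGGGGGG
GGGGGGGGR
GGGGGGGGR
GGGGGRGGG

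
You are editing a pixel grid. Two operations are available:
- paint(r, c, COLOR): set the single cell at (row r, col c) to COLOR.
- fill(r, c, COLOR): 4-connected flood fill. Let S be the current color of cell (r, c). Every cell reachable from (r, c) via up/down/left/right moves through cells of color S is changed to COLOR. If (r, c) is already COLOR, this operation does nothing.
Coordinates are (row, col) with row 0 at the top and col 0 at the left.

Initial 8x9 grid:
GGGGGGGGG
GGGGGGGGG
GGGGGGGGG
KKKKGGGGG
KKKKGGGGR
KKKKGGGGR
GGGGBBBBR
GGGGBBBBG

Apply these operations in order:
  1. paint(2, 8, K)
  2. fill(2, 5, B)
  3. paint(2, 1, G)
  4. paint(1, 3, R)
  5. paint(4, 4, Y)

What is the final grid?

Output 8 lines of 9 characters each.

After op 1 paint(2,8,K):
GGGGGGGGG
GGGGGGGGG
GGGGGGGGK
KKKKGGGGG
KKKKGGGGR
KKKKGGGGR
GGGGBBBBR
GGGGBBBBG
After op 2 fill(2,5,B) [39 cells changed]:
BBBBBBBBB
BBBBBBBBB
BBBBBBBBK
KKKKBBBBB
KKKKBBBBR
KKKKBBBBR
GGGGBBBBR
GGGGBBBBG
After op 3 paint(2,1,G):
BBBBBBBBB
BBBBBBBBB
BGBBBBBBK
KKKKBBBBB
KKKKBBBBR
KKKKBBBBR
GGGGBBBBR
GGGGBBBBG
After op 4 paint(1,3,R):
BBBBBBBBB
BBBRBBBBB
BGBBBBBBK
KKKKBBBBB
KKKKBBBBR
KKKKBBBBR
GGGGBBBBR
GGGGBBBBG
After op 5 paint(4,4,Y):
BBBBBBBBB
BBBRBBBBB
BGBBBBBBK
KKKKBBBBB
KKKKYBBBR
KKKKBBBBR
GGGGBBBBR
GGGGBBBBG

Answer: BBBBBBBBB
BBBRBBBBB
BGBBBBBBK
KKKKBBBBB
KKKKYBBBR
KKKKBBBBR
GGGGBBBBR
GGGGBBBBG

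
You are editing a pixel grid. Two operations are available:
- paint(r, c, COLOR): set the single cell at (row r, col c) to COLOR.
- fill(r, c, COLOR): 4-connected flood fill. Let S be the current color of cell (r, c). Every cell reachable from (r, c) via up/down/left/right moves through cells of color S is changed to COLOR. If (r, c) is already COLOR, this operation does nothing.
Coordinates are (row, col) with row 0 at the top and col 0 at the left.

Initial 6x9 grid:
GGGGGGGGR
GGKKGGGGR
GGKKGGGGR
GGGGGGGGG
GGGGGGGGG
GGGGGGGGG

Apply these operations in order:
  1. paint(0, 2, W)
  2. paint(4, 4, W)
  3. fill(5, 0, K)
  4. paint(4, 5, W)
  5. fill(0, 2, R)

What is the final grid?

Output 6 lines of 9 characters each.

After op 1 paint(0,2,W):
GGWGGGGGR
GGKKGGGGR
GGKKGGGGR
GGGGGGGGG
GGGGGGGGG
GGGGGGGGG
After op 2 paint(4,4,W):
GGWGGGGGR
GGKKGGGGR
GGKKGGGGR
GGGGGGGGG
GGGGWGGGG
GGGGGGGGG
After op 3 fill(5,0,K) [45 cells changed]:
KKWKKKKKR
KKKKKKKKR
KKKKKKKKR
KKKKKKKKK
KKKKWKKKK
KKKKKKKKK
After op 4 paint(4,5,W):
KKWKKKKKR
KKKKKKKKR
KKKKKKKKR
KKKKKKKKK
KKKKWWKKK
KKKKKKKKK
After op 5 fill(0,2,R) [1 cells changed]:
KKRKKKKKR
KKKKKKKKR
KKKKKKKKR
KKKKKKKKK
KKKKWWKKK
KKKKKKKKK

Answer: KKRKKKKKR
KKKKKKKKR
KKKKKKKKR
KKKKKKKKK
KKKKWWKKK
KKKKKKKKK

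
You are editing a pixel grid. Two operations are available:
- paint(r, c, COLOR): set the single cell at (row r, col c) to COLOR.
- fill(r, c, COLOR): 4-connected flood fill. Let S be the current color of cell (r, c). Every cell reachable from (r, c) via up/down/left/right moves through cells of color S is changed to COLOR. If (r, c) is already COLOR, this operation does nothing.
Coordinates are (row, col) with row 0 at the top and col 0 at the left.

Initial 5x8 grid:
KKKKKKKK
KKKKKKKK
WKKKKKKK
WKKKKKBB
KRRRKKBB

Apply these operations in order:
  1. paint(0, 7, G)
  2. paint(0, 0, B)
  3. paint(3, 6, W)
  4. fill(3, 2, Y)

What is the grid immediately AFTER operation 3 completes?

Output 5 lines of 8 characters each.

After op 1 paint(0,7,G):
KKKKKKKG
KKKKKKKK
WKKKKKKK
WKKKKKBB
KRRRKKBB
After op 2 paint(0,0,B):
BKKKKKKG
KKKKKKKK
WKKKKKKK
WKKKKKBB
KRRRKKBB
After op 3 paint(3,6,W):
BKKKKKKG
KKKKKKKK
WKKKKKKK
WKKKKKWB
KRRRKKBB

Answer: BKKKKKKG
KKKKKKKK
WKKKKKKK
WKKKKKWB
KRRRKKBB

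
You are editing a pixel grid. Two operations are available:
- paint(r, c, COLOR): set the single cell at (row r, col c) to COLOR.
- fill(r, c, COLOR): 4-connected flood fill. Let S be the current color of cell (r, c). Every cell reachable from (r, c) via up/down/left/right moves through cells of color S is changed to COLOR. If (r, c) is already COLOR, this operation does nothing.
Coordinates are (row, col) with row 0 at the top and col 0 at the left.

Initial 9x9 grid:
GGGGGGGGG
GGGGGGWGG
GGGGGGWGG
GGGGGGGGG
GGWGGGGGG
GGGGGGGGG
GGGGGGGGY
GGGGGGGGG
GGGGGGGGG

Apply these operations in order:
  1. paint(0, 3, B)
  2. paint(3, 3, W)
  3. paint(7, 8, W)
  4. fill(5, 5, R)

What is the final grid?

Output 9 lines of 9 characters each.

Answer: RRRBRRRRR
RRRRRRWRR
RRRRRRWRR
RRRWRRRRR
RRWRRRRRR
RRRRRRRRR
RRRRRRRRY
RRRRRRRRW
RRRRRRRRR

Derivation:
After op 1 paint(0,3,B):
GGGBGGGGG
GGGGGGWGG
GGGGGGWGG
GGGGGGGGG
GGWGGGGGG
GGGGGGGGG
GGGGGGGGY
GGGGGGGGG
GGGGGGGGG
After op 2 paint(3,3,W):
GGGBGGGGG
GGGGGGWGG
GGGGGGWGG
GGGWGGGGG
GGWGGGGGG
GGGGGGGGG
GGGGGGGGY
GGGGGGGGG
GGGGGGGGG
After op 3 paint(7,8,W):
GGGBGGGGG
GGGGGGWGG
GGGGGGWGG
GGGWGGGGG
GGWGGGGGG
GGGGGGGGG
GGGGGGGGY
GGGGGGGGW
GGGGGGGGG
After op 4 fill(5,5,R) [74 cells changed]:
RRRBRRRRR
RRRRRRWRR
RRRRRRWRR
RRRWRRRRR
RRWRRRRRR
RRRRRRRRR
RRRRRRRRY
RRRRRRRRW
RRRRRRRRR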